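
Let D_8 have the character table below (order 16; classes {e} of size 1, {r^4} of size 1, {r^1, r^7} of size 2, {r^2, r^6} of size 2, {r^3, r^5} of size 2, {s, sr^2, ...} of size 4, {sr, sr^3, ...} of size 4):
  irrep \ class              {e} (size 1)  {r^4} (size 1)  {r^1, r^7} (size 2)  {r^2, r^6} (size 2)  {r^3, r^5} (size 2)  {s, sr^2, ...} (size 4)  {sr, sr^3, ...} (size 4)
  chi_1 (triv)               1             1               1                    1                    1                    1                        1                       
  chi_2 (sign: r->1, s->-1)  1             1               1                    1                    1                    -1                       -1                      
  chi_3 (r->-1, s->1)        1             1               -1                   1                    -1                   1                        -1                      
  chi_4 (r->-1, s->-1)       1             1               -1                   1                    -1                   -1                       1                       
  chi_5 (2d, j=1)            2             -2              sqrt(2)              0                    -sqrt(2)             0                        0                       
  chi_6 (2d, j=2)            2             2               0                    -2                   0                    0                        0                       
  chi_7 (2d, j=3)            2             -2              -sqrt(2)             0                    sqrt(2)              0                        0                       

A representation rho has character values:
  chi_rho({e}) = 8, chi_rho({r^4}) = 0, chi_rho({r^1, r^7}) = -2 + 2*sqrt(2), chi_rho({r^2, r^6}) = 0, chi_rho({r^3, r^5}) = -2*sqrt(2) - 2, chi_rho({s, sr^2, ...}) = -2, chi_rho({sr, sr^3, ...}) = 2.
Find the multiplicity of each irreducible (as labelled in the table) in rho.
Multiplicities: chi_1: 0, chi_2: 0, chi_3: 0, chi_4: 2, chi_5: 2, chi_6: 1, chi_7: 0.

Details: Use <chi_rho, chi> = (1/|G|) sum_C |C| * chi_rho(C) * conj(chi(C)) with |G| = 16 for each irreducible chi in the table:
  <chi_rho, chi_1> = (1/16)[1*(8)*conj(1) + 1*(0)*conj(1) + 2*(-2 + 2*sqrt(2))*conj(1) + 2*(0)*conj(1) + 2*(-2*sqrt(2) - 2)*conj(1) + 4*(-2)*conj(1) + 4*(2)*conj(1)]
      = (1/16)[(8) + (0) + (-4 + 4*sqrt(2)) + (0) + (-4*sqrt(2) - 4) + (-8) + (8)] = 0/16 = 0
  <chi_rho, chi_2> = (1/16)[1*(8)*conj(1) + 1*(0)*conj(1) + 2*(-2 + 2*sqrt(2))*conj(1) + 2*(0)*conj(1) + 2*(-2*sqrt(2) - 2)*conj(1) + 4*(-2)*conj(-1) + 4*(2)*conj(-1)]
      = (1/16)[(8) + (0) + (-4 + 4*sqrt(2)) + (0) + (-4*sqrt(2) - 4) + (8) + (-8)] = 0/16 = 0
  <chi_rho, chi_3> = (1/16)[1*(8)*conj(1) + 1*(0)*conj(1) + 2*(-2 + 2*sqrt(2))*conj(-1) + 2*(0)*conj(1) + 2*(-2*sqrt(2) - 2)*conj(-1) + 4*(-2)*conj(1) + 4*(2)*conj(-1)]
      = (1/16)[(8) + (0) + (4 - 4*sqrt(2)) + (0) + (4 + 4*sqrt(2)) + (-8) + (-8)] = 0/16 = 0
  <chi_rho, chi_4> = (1/16)[1*(8)*conj(1) + 1*(0)*conj(1) + 2*(-2 + 2*sqrt(2))*conj(-1) + 2*(0)*conj(1) + 2*(-2*sqrt(2) - 2)*conj(-1) + 4*(-2)*conj(-1) + 4*(2)*conj(1)]
      = (1/16)[(8) + (0) + (4 - 4*sqrt(2)) + (0) + (4 + 4*sqrt(2)) + (8) + (8)] = 32/16 = 2
  <chi_rho, chi_5> = (1/16)[1*(8)*conj(2) + 1*(0)*conj(-2) + 2*(-2 + 2*sqrt(2))*conj(sqrt(2)) + 2*(0)*conj(0) + 2*(-2*sqrt(2) - 2)*conj(-sqrt(2)) + 4*(-2)*conj(0) + 4*(2)*conj(0)]
      = (1/16)[(16) + (0) + (8 - 4*sqrt(2)) + (0) + (4*sqrt(2) + 8) + (0) + (0)] = 32/16 = 2
  <chi_rho, chi_6> = (1/16)[1*(8)*conj(2) + 1*(0)*conj(2) + 2*(-2 + 2*sqrt(2))*conj(0) + 2*(0)*conj(-2) + 2*(-2*sqrt(2) - 2)*conj(0) + 4*(-2)*conj(0) + 4*(2)*conj(0)]
      = (1/16)[(16) + (0) + (0) + (0) + (0) + (0) + (0)] = 16/16 = 1
  <chi_rho, chi_7> = (1/16)[1*(8)*conj(2) + 1*(0)*conj(-2) + 2*(-2 + 2*sqrt(2))*conj(-sqrt(2)) + 2*(0)*conj(0) + 2*(-2*sqrt(2) - 2)*conj(sqrt(2)) + 4*(-2)*conj(0) + 4*(2)*conj(0)]
      = (1/16)[(16) + (0) + (-8 + 4*sqrt(2)) + (0) + (-8 - 4*sqrt(2)) + (0) + (0)] = 0/16 = 0
Dimension check: dim(rho) = sum (mult * dim) = 0*1 + 0*1 + 0*1 + 2*1 + 2*2 + 1*2 + 0*2 = 8 = chi_rho(e) = 8.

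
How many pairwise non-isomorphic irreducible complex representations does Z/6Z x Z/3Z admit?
18

Justification: The number of irreducible complex representations of a finite group equals its number of conjugacy classes. Z/6Z x Z/3Z is abelian of order 18, so every element is its own conjugacy class: 18 classes, so Z/6Z x Z/3Z (order 18) has exactly 18 irreducible complex representations.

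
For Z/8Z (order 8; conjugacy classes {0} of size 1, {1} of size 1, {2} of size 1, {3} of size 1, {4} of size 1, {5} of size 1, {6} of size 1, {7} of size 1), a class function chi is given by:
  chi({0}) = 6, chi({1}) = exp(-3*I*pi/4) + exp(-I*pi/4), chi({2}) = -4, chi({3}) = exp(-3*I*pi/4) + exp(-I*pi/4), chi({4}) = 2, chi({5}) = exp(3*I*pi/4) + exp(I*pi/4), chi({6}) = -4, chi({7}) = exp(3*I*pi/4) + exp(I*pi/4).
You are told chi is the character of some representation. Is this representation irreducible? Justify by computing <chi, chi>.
Not irreducible (reducible): <chi, chi> = 10 > 1.

Derivation: <chi, chi> = (1/|G|) sum_C |C| * |chi(C)|^2 = (1/8)[1*|6|^2 + 1*|exp(-3*I*pi/4) + exp(-I*pi/4)|^2 + 1*|-4|^2 + 1*|exp(-3*I*pi/4) + exp(-I*pi/4)|^2 + 1*|2|^2 + 1*|exp(3*I*pi/4) + exp(I*pi/4)|^2 + 1*|-4|^2 + 1*|exp(3*I*pi/4) + exp(I*pi/4)|^2]
  = (1/8)[(36) + (2) + (16) + (2) + (4) + (2) + (16) + (2)] = 80/8 = 10.
(Exp terms are combined using exp(i*s)*conj(exp(i*t)) = exp(i*(s-t)), and sums of them are collapsed using the identity that for every m > 1 the m distinct m-th roots of unity sum to 0, e.g. 1 + exp(2*I*pi/3) + exp(-2*I*pi/3) = 0.)
A character is irreducible iff <chi, chi> = 1, so this representation is reducible.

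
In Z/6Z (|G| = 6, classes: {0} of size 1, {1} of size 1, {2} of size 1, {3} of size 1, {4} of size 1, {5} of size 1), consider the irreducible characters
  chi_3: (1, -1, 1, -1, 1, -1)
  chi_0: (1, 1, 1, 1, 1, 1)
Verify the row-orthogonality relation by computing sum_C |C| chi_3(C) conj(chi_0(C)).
Sum = 0; so <chi_3, chi_0> = 0 (distinct irreducibles are orthogonal).

Compute term by term over conjugacy classes (|C| * chi_3(C) * conj(chi_0(C))):
  1*(1)*conj(1) + 1*(-1)*conj(1) + 1*(1)*conj(1) + 1*(-1)*conj(1) + 1*(1)*conj(1) + 1*(-1)*conj(1)
  = (1) + (-1) + (1) + (-1) + (1) + (-1)
  = 0.
(Exp terms are combined using exp(i*s)*conj(exp(i*t)) = exp(i*(s-t)), and sums of them are collapsed using the identity that for every m > 1 the m distinct m-th roots of unity sum to 0, e.g. 1 + exp(2*I*pi/3) + exp(-2*I*pi/3) = 0.)
Dividing by |G| = 6 gives 0/6 = 0, matching the row-orthogonality relation <chi_3, chi_0> = [chi_3 = chi_0].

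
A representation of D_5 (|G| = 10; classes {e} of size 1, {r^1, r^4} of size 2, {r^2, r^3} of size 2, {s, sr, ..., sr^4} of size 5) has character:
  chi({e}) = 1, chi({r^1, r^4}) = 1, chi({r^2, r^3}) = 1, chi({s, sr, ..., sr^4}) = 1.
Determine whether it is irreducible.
Irreducible: <chi, chi> = 1.

Working: <chi, chi> = (1/|G|) sum_C |C| * |chi(C)|^2 = (1/10)[1*|1|^2 + 2*|1|^2 + 2*|1|^2 + 5*|1|^2]
  = (1/10)[(1) + (2) + (2) + (5)] = 10/10 = 1.
A character is irreducible iff <chi, chi> = 1, so this representation is irreducible.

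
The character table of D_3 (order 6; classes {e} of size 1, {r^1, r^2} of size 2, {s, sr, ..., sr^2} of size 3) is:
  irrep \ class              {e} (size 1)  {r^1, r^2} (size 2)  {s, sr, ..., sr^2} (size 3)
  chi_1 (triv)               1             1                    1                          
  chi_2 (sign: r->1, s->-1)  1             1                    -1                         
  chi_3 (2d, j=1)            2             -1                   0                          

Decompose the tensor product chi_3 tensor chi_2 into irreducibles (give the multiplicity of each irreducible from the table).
chi_3 tensor chi_2 = chi_3 (all other irreducibles have multiplicity 0).

Reasoning: The character of a tensor product is the pointwise product (chi_3 * chi_2)(C) = chi_3(C) * chi_2(C):
  {e}: (2)*(1), {r^1, r^2}: (-1)*(1), {s, sr, ..., sr^2}: (0)*(-1)
so (chi_3 * chi_2) takes values
  {e} -> 2, {r^1, r^2} -> -1, {s, sr, ..., sr^2} -> 0.
Now take the inner product of this character with each irreducible chi from the table, <chi_3*chi_2, chi> = (1/6) sum_C |C| (chi_3*chi_2)(C) conj(chi(C)):
  <chi_3*chi_2, chi_1> = (1/6)[1*(2)*conj(1) + 2*(-1)*conj(1) + 3*(0)*conj(1)]
      = (1/6)[(2) + (-2) + (0)] = 0/6 = 0
  <chi_3*chi_2, chi_2> = (1/6)[1*(2)*conj(1) + 2*(-1)*conj(1) + 3*(0)*conj(-1)]
      = (1/6)[(2) + (-2) + (0)] = 0/6 = 0
  <chi_3*chi_2, chi_3> = (1/6)[1*(2)*conj(2) + 2*(-1)*conj(-1) + 3*(0)*conj(0)]
      = (1/6)[(4) + (2) + (0)] = 6/6 = 1
Hence the multiplicities are chi_3: 1. Dimension check: dim(chi_3)*dim(chi_2) = 2*1 = 2 and sum (mult * dim) = 1*2 = 2.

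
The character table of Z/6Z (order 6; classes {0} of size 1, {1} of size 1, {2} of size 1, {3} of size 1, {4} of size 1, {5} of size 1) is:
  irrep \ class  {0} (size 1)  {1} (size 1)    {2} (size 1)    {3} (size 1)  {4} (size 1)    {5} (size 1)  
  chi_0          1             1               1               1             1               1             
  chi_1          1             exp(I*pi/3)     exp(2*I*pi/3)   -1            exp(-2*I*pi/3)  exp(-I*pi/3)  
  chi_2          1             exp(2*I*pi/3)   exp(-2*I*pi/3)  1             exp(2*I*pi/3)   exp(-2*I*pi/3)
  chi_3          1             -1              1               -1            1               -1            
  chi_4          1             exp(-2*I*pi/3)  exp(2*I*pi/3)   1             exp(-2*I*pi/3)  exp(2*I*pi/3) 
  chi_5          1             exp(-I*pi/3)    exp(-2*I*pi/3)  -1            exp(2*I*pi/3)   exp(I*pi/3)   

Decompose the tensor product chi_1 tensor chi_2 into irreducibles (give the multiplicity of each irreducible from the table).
chi_1 tensor chi_2 = chi_3 (all other irreducibles have multiplicity 0).

Solution. The character of a tensor product is the pointwise product (chi_1 * chi_2)(C) = chi_1(C) * chi_2(C):
  {0}: (1)*(1), {1}: (exp(I*pi/3))*(exp(2*I*pi/3)), {2}: (exp(2*I*pi/3))*(exp(-2*I*pi/3)), {3}: (-1)*(1), {4}: (exp(-2*I*pi/3))*(exp(2*I*pi/3)), {5}: (exp(-I*pi/3))*(exp(-2*I*pi/3))
so (chi_1 * chi_2) takes values
  {0} -> 1, {1} -> -1, {2} -> 1, {3} -> -1, {4} -> 1, {5} -> -1.
Now take the inner product of this character with each irreducible chi from the table, <chi_1*chi_2, chi> = (1/6) sum_C |C| (chi_1*chi_2)(C) conj(chi(C)):
  <chi_1*chi_2, chi_0> = (1/6)[1*(1)*conj(1) + 1*(-1)*conj(1) + 1*(1)*conj(1) + 1*(-1)*conj(1) + 1*(1)*conj(1) + 1*(-1)*conj(1)]
      = (1/6)[(1) + (-1) + (1) + (-1) + (1) + (-1)] = 0/6 = 0
  <chi_1*chi_2, chi_1> = (1/6)[1*(1)*conj(1) + 1*(-1)*conj(exp(I*pi/3)) + 1*(1)*conj(exp(2*I*pi/3)) + 1*(-1)*conj(-1) + 1*(1)*conj(exp(-2*I*pi/3)) + 1*(-1)*conj(exp(-I*pi/3))]
      = (1/6)[(1) + (-exp(-I*pi/3)) + (exp(-2*I*pi/3)) + (1) + (exp(2*I*pi/3)) + (-exp(I*pi/3))] = 0/6 = 0
  <chi_1*chi_2, chi_2> = (1/6)[1*(1)*conj(1) + 1*(-1)*conj(exp(2*I*pi/3)) + 1*(1)*conj(exp(-2*I*pi/3)) + 1*(-1)*conj(1) + 1*(1)*conj(exp(2*I*pi/3)) + 1*(-1)*conj(exp(-2*I*pi/3))]
      = (1/6)[(1) + (-exp(-2*I*pi/3)) + (exp(2*I*pi/3)) + (-1) + (exp(-2*I*pi/3)) + (-exp(2*I*pi/3))] = 0/6 = 0
  <chi_1*chi_2, chi_3> = (1/6)[1*(1)*conj(1) + 1*(-1)*conj(-1) + 1*(1)*conj(1) + 1*(-1)*conj(-1) + 1*(1)*conj(1) + 1*(-1)*conj(-1)]
      = (1/6)[(1) + (1) + (1) + (1) + (1) + (1)] = 6/6 = 1
  <chi_1*chi_2, chi_4> = (1/6)[1*(1)*conj(1) + 1*(-1)*conj(exp(-2*I*pi/3)) + 1*(1)*conj(exp(2*I*pi/3)) + 1*(-1)*conj(1) + 1*(1)*conj(exp(-2*I*pi/3)) + 1*(-1)*conj(exp(2*I*pi/3))]
      = (1/6)[(1) + (-exp(2*I*pi/3)) + (exp(-2*I*pi/3)) + (-1) + (exp(2*I*pi/3)) + (-exp(-2*I*pi/3))] = 0/6 = 0
  <chi_1*chi_2, chi_5> = (1/6)[1*(1)*conj(1) + 1*(-1)*conj(exp(-I*pi/3)) + 1*(1)*conj(exp(-2*I*pi/3)) + 1*(-1)*conj(-1) + 1*(1)*conj(exp(2*I*pi/3)) + 1*(-1)*conj(exp(I*pi/3))]
      = (1/6)[(1) + (-exp(I*pi/3)) + (exp(2*I*pi/3)) + (1) + (exp(-2*I*pi/3)) + (-exp(-I*pi/3))] = 0/6 = 0
(Exp terms are combined using exp(i*s)*conj(exp(i*t)) = exp(i*(s-t)), and sums of them are collapsed using the identity that for every m > 1 the m distinct m-th roots of unity sum to 0, e.g. 1 + exp(2*I*pi/3) + exp(-2*I*pi/3) = 0.)
Hence the multiplicities are chi_3: 1. Dimension check: dim(chi_1)*dim(chi_2) = 1*1 = 1 and sum (mult * dim) = 1*1 = 1.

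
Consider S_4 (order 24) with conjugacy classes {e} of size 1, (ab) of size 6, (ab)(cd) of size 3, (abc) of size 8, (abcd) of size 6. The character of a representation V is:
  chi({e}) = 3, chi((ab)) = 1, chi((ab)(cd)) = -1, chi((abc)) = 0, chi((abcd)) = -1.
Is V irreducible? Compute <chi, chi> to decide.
Irreducible: <chi, chi> = 1.

Details: <chi, chi> = (1/|G|) sum_C |C| * |chi(C)|^2 = (1/24)[1*|3|^2 + 6*|1|^2 + 3*|-1|^2 + 8*|0|^2 + 6*|-1|^2]
  = (1/24)[(9) + (6) + (3) + (0) + (6)] = 24/24 = 1.
A character is irreducible iff <chi, chi> = 1, so this representation is irreducible.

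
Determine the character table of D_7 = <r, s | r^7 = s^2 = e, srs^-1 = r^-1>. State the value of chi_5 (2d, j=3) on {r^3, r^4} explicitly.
Conjugacy classes: {e} of size 1, {r^1, r^6} of size 2, {r^2, r^5} of size 2, {r^3, r^4} of size 2, {s, sr, ..., sr^6} of size 7.
Character table:
  irrep \ class              {e} (size 1)  {r^1, r^6} (size 2)  {r^2, r^5} (size 2)  {r^3, r^4} (size 2)  {s, sr, ..., sr^6} (size 7)
  chi_1 (triv)               1             1                    1                    1                    1                          
  chi_2 (sign: r->1, s->-1)  1             1                    1                    1                    -1                         
  chi_3 (2d, j=1)            2             2*cos(2*pi/7)        -2*cos(3*pi/7)       -2*cos(pi/7)         0                          
  chi_4 (2d, j=2)            2             -2*cos(3*pi/7)       -2*cos(pi/7)         2*cos(2*pi/7)        0                          
  chi_5 (2d, j=3)            2             -2*cos(pi/7)         2*cos(2*pi/7)        -2*cos(3*pi/7)       0                          

Spot check: chi_5 (2d, j=3) on {r^3, r^4} = -2*cos(3*pi/7).

D_7 has order 2*7 = 14 with 5 conjugacy classes, hence 5 irreducibles. Sum of squared dims 1 + 1 + 4 + 4 + 4 = 14 = |G|. Linear characters come from the abelianisation; the 2-dimensional irreps have character r^k -> 2*cos(2*pi*j*k/7), reflections -> 0.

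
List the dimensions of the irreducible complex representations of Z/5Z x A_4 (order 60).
Dimensions: 1, 1, 1, 1, 1, 1, 1, 1, 1, 1, 1, 1, 1, 1, 1, 3, 3, 3, 3, 3

Proof sketch: There are 20 irreducibles (= number of conjugacy classes). Their dimensions d_i satisfy sum d_i^2 = |G| = 60: 1 + 1 + 1 + 1 + 1 + 1 + 1 + 1 + 1 + 1 + 1 + 1 + 1 + 1 + 1 + 9 + 9 + 9 + 9 + 9 = 60. (For the product with Z/5Z: each of the 5 1-dim characters of Z/5Z tensors with each irrep of A_4, giving 5 copies of each A_4-dimension.)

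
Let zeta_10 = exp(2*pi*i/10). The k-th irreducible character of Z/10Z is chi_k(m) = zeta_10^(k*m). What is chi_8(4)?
chi_8(4) = zeta_10^32 = exp(2*I*pi/5)

Argument: chi_8(4) = zeta_10^(8*4) = zeta_10^32. Since zeta_10^10 = 1, this equals zeta_10^2 = exp(2*pi*i*2/10) = exp(2*I*pi/5).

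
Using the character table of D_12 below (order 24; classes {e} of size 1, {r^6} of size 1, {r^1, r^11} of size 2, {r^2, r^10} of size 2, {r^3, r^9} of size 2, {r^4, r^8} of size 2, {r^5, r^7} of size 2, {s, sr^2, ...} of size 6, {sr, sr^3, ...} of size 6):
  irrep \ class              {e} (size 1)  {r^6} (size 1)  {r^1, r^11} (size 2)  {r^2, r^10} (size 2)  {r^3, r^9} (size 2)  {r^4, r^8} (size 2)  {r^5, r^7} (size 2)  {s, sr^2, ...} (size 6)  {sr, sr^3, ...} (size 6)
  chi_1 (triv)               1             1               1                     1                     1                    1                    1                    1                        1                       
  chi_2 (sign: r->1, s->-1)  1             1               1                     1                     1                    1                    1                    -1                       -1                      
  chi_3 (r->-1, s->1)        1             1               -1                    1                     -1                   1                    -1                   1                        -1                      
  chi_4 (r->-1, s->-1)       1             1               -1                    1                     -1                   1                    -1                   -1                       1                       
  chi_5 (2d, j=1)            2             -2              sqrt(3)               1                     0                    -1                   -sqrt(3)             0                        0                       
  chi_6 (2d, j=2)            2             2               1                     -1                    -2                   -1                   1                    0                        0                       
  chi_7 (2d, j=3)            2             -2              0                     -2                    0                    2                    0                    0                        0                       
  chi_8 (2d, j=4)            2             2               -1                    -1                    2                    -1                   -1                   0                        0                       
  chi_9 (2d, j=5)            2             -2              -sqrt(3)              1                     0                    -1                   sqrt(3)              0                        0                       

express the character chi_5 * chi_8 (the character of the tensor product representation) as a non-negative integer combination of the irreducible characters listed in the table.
chi_5 tensor chi_8 = chi_7 + chi_9 (all other irreducibles have multiplicity 0).

Working: The character of a tensor product is the pointwise product (chi_5 * chi_8)(C) = chi_5(C) * chi_8(C):
  {e}: (2)*(2), {r^6}: (-2)*(2), {r^1, r^11}: (sqrt(3))*(-1), {r^2, r^10}: (1)*(-1), {r^3, r^9}: (0)*(2), {r^4, r^8}: (-1)*(-1), {r^5, r^7}: (-sqrt(3))*(-1), {s, sr^2, ...}: (0)*(0), {sr, sr^3, ...}: (0)*(0)
so (chi_5 * chi_8) takes values
  {e} -> 4, {r^6} -> -4, {r^1, r^11} -> -sqrt(3), {r^2, r^10} -> -1, {r^3, r^9} -> 0, {r^4, r^8} -> 1, {r^5, r^7} -> sqrt(3), {s, sr^2, ...} -> 0, {sr, sr^3, ...} -> 0.
Now take the inner product of this character with each irreducible chi from the table, <chi_5*chi_8, chi> = (1/24) sum_C |C| (chi_5*chi_8)(C) conj(chi(C)):
  <chi_5*chi_8, chi_1> = (1/24)[1*(4)*conj(1) + 1*(-4)*conj(1) + 2*(-sqrt(3))*conj(1) + 2*(-1)*conj(1) + 2*(0)*conj(1) + 2*(1)*conj(1) + 2*(sqrt(3))*conj(1) + 6*(0)*conj(1) + 6*(0)*conj(1)]
      = (1/24)[(4) + (-4) + (-2*sqrt(3)) + (-2) + (0) + (2) + (2*sqrt(3)) + (0) + (0)] = 0/24 = 0
  <chi_5*chi_8, chi_2> = (1/24)[1*(4)*conj(1) + 1*(-4)*conj(1) + 2*(-sqrt(3))*conj(1) + 2*(-1)*conj(1) + 2*(0)*conj(1) + 2*(1)*conj(1) + 2*(sqrt(3))*conj(1) + 6*(0)*conj(-1) + 6*(0)*conj(-1)]
      = (1/24)[(4) + (-4) + (-2*sqrt(3)) + (-2) + (0) + (2) + (2*sqrt(3)) + (0) + (0)] = 0/24 = 0
  <chi_5*chi_8, chi_3> = (1/24)[1*(4)*conj(1) + 1*(-4)*conj(1) + 2*(-sqrt(3))*conj(-1) + 2*(-1)*conj(1) + 2*(0)*conj(-1) + 2*(1)*conj(1) + 2*(sqrt(3))*conj(-1) + 6*(0)*conj(1) + 6*(0)*conj(-1)]
      = (1/24)[(4) + (-4) + (2*sqrt(3)) + (-2) + (0) + (2) + (-2*sqrt(3)) + (0) + (0)] = 0/24 = 0
  <chi_5*chi_8, chi_4> = (1/24)[1*(4)*conj(1) + 1*(-4)*conj(1) + 2*(-sqrt(3))*conj(-1) + 2*(-1)*conj(1) + 2*(0)*conj(-1) + 2*(1)*conj(1) + 2*(sqrt(3))*conj(-1) + 6*(0)*conj(-1) + 6*(0)*conj(1)]
      = (1/24)[(4) + (-4) + (2*sqrt(3)) + (-2) + (0) + (2) + (-2*sqrt(3)) + (0) + (0)] = 0/24 = 0
  <chi_5*chi_8, chi_5> = (1/24)[1*(4)*conj(2) + 1*(-4)*conj(-2) + 2*(-sqrt(3))*conj(sqrt(3)) + 2*(-1)*conj(1) + 2*(0)*conj(0) + 2*(1)*conj(-1) + 2*(sqrt(3))*conj(-sqrt(3)) + 6*(0)*conj(0) + 6*(0)*conj(0)]
      = (1/24)[(8) + (8) + (-6) + (-2) + (0) + (-2) + (-6) + (0) + (0)] = 0/24 = 0
  <chi_5*chi_8, chi_6> = (1/24)[1*(4)*conj(2) + 1*(-4)*conj(2) + 2*(-sqrt(3))*conj(1) + 2*(-1)*conj(-1) + 2*(0)*conj(-2) + 2*(1)*conj(-1) + 2*(sqrt(3))*conj(1) + 6*(0)*conj(0) + 6*(0)*conj(0)]
      = (1/24)[(8) + (-8) + (-2*sqrt(3)) + (2) + (0) + (-2) + (2*sqrt(3)) + (0) + (0)] = 0/24 = 0
  <chi_5*chi_8, chi_7> = (1/24)[1*(4)*conj(2) + 1*(-4)*conj(-2) + 2*(-sqrt(3))*conj(0) + 2*(-1)*conj(-2) + 2*(0)*conj(0) + 2*(1)*conj(2) + 2*(sqrt(3))*conj(0) + 6*(0)*conj(0) + 6*(0)*conj(0)]
      = (1/24)[(8) + (8) + (0) + (4) + (0) + (4) + (0) + (0) + (0)] = 24/24 = 1
  <chi_5*chi_8, chi_8> = (1/24)[1*(4)*conj(2) + 1*(-4)*conj(2) + 2*(-sqrt(3))*conj(-1) + 2*(-1)*conj(-1) + 2*(0)*conj(2) + 2*(1)*conj(-1) + 2*(sqrt(3))*conj(-1) + 6*(0)*conj(0) + 6*(0)*conj(0)]
      = (1/24)[(8) + (-8) + (2*sqrt(3)) + (2) + (0) + (-2) + (-2*sqrt(3)) + (0) + (0)] = 0/24 = 0
  <chi_5*chi_8, chi_9> = (1/24)[1*(4)*conj(2) + 1*(-4)*conj(-2) + 2*(-sqrt(3))*conj(-sqrt(3)) + 2*(-1)*conj(1) + 2*(0)*conj(0) + 2*(1)*conj(-1) + 2*(sqrt(3))*conj(sqrt(3)) + 6*(0)*conj(0) + 6*(0)*conj(0)]
      = (1/24)[(8) + (8) + (6) + (-2) + (0) + (-2) + (6) + (0) + (0)] = 24/24 = 1
Hence the multiplicities are chi_7: 1, chi_9: 1. Dimension check: dim(chi_5)*dim(chi_8) = 2*2 = 4 and sum (mult * dim) = 1*2 + 1*2 = 4.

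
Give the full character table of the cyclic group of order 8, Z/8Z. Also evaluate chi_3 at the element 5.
Character table of Z/8Z (irreps indexed chi_0,...,chi_7 with chi_k(m) = zeta_8^(k*m), zeta_8 = exp(2*pi*i/8)):
  irrep \ class  {0} (size 1)  {1} (size 1)    {2} (size 1)  {3} (size 1)    {4} (size 1)  {5} (size 1)    {6} (size 1)  {7} (size 1)  
  chi_0          1             1               1             1               1             1               1             1             
  chi_1          1             exp(I*pi/4)     I             exp(3*I*pi/4)   -1            exp(-3*I*pi/4)  -I            exp(-I*pi/4)  
  chi_2          1             I               -1            -I              1             I               -1            -I            
  chi_3          1             exp(3*I*pi/4)   -I            exp(I*pi/4)     -1            exp(-I*pi/4)    I             exp(-3*I*pi/4)
  chi_4          1             -1              1             -1              1             -1              1             -1            
  chi_5          1             exp(-3*I*pi/4)  I             exp(-I*pi/4)    -1            exp(I*pi/4)     -I            exp(3*I*pi/4) 
  chi_6          1             -I              -1            I               1             -I              -1            I             
  chi_7          1             exp(-I*pi/4)    -I            exp(-3*I*pi/4)  -1            exp(3*I*pi/4)   I             exp(I*pi/4)   

Spot check: chi_3(5) = zeta_8^(3*5) = zeta_8^15 = exp(-I*pi/4).

Explanation: Z/8Z is abelian, so all 8 irreducible complex representations are 1-dimensional. They are given by chi_k(m) = zeta_8^(k*m) for k = 0,...,7. Row orthogonality: sum_m chi_k(m) conj(chi_l(m)) = 8 * [k = l].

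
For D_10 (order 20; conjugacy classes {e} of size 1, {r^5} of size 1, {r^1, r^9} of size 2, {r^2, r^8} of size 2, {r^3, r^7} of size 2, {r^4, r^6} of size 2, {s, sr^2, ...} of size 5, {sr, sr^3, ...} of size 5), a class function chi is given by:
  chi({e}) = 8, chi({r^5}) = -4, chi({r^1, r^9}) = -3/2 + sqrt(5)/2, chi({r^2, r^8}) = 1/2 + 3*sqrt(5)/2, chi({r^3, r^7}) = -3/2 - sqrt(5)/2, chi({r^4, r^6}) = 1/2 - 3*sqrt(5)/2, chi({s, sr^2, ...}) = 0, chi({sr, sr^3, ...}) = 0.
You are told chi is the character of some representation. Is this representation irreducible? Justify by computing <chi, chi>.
Not irreducible (reducible): <chi, chi> = 7 > 1.

Justification: <chi, chi> = (1/|G|) sum_C |C| * |chi(C)|^2 = (1/20)[1*|8|^2 + 1*|-4|^2 + 2*|-3/2 + sqrt(5)/2|^2 + 2*|1/2 + 3*sqrt(5)/2|^2 + 2*|-3/2 - sqrt(5)/2|^2 + 2*|1/2 - 3*sqrt(5)/2|^2 + 5*|0|^2 + 5*|0|^2]
  = (1/20)[(64) + (16) + (7 - 3*sqrt(5)) + (3*sqrt(5) + 23) + (3*sqrt(5) + 7) + (23 - 3*sqrt(5)) + (0) + (0)] = 140/20 = 7.
A character is irreducible iff <chi, chi> = 1, so this representation is reducible.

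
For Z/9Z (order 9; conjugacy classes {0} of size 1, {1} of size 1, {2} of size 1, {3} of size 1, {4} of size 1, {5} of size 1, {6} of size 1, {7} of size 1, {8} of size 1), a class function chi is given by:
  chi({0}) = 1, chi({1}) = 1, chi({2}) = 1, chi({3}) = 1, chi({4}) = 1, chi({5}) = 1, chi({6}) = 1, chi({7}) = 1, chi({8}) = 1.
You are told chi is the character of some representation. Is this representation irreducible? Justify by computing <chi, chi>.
Irreducible: <chi, chi> = 1.

Working: <chi, chi> = (1/|G|) sum_C |C| * |chi(C)|^2 = (1/9)[1*|1|^2 + 1*|1|^2 + 1*|1|^2 + 1*|1|^2 + 1*|1|^2 + 1*|1|^2 + 1*|1|^2 + 1*|1|^2 + 1*|1|^2]
  = (1/9)[(1) + (1) + (1) + (1) + (1) + (1) + (1) + (1) + (1)] = 9/9 = 1.
(Exp terms are combined using exp(i*s)*conj(exp(i*t)) = exp(i*(s-t)), and sums of them are collapsed using the identity that for every m > 1 the m distinct m-th roots of unity sum to 0, e.g. 1 + exp(2*I*pi/3) + exp(-2*I*pi/3) = 0.)
A character is irreducible iff <chi, chi> = 1, so this representation is irreducible.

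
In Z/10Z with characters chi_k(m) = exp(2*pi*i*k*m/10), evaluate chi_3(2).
chi_3(2) = zeta_10^6 = exp(-4*I*pi/5)

Proof sketch: chi_3(2) = zeta_10^(3*2) = zeta_10^6. Since zeta_10^10 = 1, this equals zeta_10^6 = exp(2*pi*i*6/10) = exp(-4*I*pi/5).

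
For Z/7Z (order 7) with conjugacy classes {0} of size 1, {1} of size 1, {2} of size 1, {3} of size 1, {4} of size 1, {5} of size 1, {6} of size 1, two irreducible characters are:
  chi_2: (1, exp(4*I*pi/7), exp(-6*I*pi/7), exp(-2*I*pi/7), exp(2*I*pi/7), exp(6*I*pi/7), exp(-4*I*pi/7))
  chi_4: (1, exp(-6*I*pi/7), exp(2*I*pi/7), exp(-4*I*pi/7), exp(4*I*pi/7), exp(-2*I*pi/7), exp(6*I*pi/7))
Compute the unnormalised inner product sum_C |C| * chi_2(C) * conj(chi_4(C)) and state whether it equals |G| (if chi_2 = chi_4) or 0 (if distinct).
Sum = 0; so <chi_2, chi_4> = 0 (distinct irreducibles are orthogonal).

Working: Compute term by term over conjugacy classes (|C| * chi_2(C) * conj(chi_4(C))):
  1*(1)*conj(1) + 1*(exp(4*I*pi/7))*conj(exp(-6*I*pi/7)) + 1*(exp(-6*I*pi/7))*conj(exp(2*I*pi/7)) + 1*(exp(-2*I*pi/7))*conj(exp(-4*I*pi/7)) + 1*(exp(2*I*pi/7))*conj(exp(4*I*pi/7)) + 1*(exp(6*I*pi/7))*conj(exp(-2*I*pi/7)) + 1*(exp(-4*I*pi/7))*conj(exp(6*I*pi/7))
  = (1) + (exp(-4*I*pi/7)) + (exp(6*I*pi/7)) + (exp(2*I*pi/7)) + (exp(-2*I*pi/7)) + (exp(-6*I*pi/7)) + (exp(4*I*pi/7))
  = 0.
(Exp terms are combined using exp(i*s)*conj(exp(i*t)) = exp(i*(s-t)), and sums of them are collapsed using the identity that for every m > 1 the m distinct m-th roots of unity sum to 0, e.g. 1 + exp(2*I*pi/3) + exp(-2*I*pi/3) = 0.)
Dividing by |G| = 7 gives 0/7 = 0, matching the row-orthogonality relation <chi_2, chi_4> = [chi_2 = chi_4].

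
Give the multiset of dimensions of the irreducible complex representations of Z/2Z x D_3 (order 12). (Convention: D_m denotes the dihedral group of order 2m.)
Dimensions: 1, 1, 1, 1, 2, 2

Why: There are 6 irreducibles (= number of conjugacy classes). Their dimensions d_i satisfy sum d_i^2 = |G| = 12: 1 + 1 + 1 + 1 + 4 + 4 = 12. (For the product with Z/2Z: each of the 2 1-dim characters of Z/2Z tensors with each irrep of D_3, giving 2 copies of each D_3-dimension.)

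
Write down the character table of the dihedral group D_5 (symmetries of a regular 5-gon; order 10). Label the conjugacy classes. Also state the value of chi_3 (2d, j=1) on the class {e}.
Conjugacy classes: {e} of size 1, {r^1, r^4} of size 2, {r^2, r^3} of size 2, {s, sr, ..., sr^4} of size 5.
Character table:
  irrep \ class              {e} (size 1)  {r^1, r^4} (size 2)  {r^2, r^3} (size 2)  {s, sr, ..., sr^4} (size 5)
  chi_1 (triv)               1             1                    1                    1                          
  chi_2 (sign: r->1, s->-1)  1             1                    1                    -1                         
  chi_3 (2d, j=1)            2             -1/2 + sqrt(5)/2     -sqrt(5)/2 - 1/2     0                          
  chi_4 (2d, j=2)            2             -sqrt(5)/2 - 1/2     -1/2 + sqrt(5)/2     0                          

Spot check: chi_3 (2d, j=1) on {e} = 2.

Solution. D_5 has order 2*5 = 10 with 4 conjugacy classes, hence 4 irreducibles. Sum of squared dims 1 + 1 + 4 + 4 = 10 = |G|. Linear characters come from the abelianisation; the 2-dimensional irreps have character r^k -> 2*cos(2*pi*j*k/5), reflections -> 0.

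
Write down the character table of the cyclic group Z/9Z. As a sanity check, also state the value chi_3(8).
Character table of Z/9Z (irreps indexed chi_0,...,chi_8 with chi_k(m) = zeta_9^(k*m), zeta_9 = exp(2*pi*i/9)):
  irrep \ class  {0} (size 1)  {1} (size 1)    {2} (size 1)    {3} (size 1)    {4} (size 1)    {5} (size 1)    {6} (size 1)    {7} (size 1)    {8} (size 1)  
  chi_0          1             1               1               1               1               1               1               1               1             
  chi_1          1             exp(2*I*pi/9)   exp(4*I*pi/9)   exp(2*I*pi/3)   exp(8*I*pi/9)   exp(-8*I*pi/9)  exp(-2*I*pi/3)  exp(-4*I*pi/9)  exp(-2*I*pi/9)
  chi_2          1             exp(4*I*pi/9)   exp(8*I*pi/9)   exp(-2*I*pi/3)  exp(-2*I*pi/9)  exp(2*I*pi/9)   exp(2*I*pi/3)   exp(-8*I*pi/9)  exp(-4*I*pi/9)
  chi_3          1             exp(2*I*pi/3)   exp(-2*I*pi/3)  1               exp(2*I*pi/3)   exp(-2*I*pi/3)  1               exp(2*I*pi/3)   exp(-2*I*pi/3)
  chi_4          1             exp(8*I*pi/9)   exp(-2*I*pi/9)  exp(2*I*pi/3)   exp(-4*I*pi/9)  exp(4*I*pi/9)   exp(-2*I*pi/3)  exp(2*I*pi/9)   exp(-8*I*pi/9)
  chi_5          1             exp(-8*I*pi/9)  exp(2*I*pi/9)   exp(-2*I*pi/3)  exp(4*I*pi/9)   exp(-4*I*pi/9)  exp(2*I*pi/3)   exp(-2*I*pi/9)  exp(8*I*pi/9) 
  chi_6          1             exp(-2*I*pi/3)  exp(2*I*pi/3)   1               exp(-2*I*pi/3)  exp(2*I*pi/3)   1               exp(-2*I*pi/3)  exp(2*I*pi/3) 
  chi_7          1             exp(-4*I*pi/9)  exp(-8*I*pi/9)  exp(2*I*pi/3)   exp(2*I*pi/9)   exp(-2*I*pi/9)  exp(-2*I*pi/3)  exp(8*I*pi/9)   exp(4*I*pi/9) 
  chi_8          1             exp(-2*I*pi/9)  exp(-4*I*pi/9)  exp(-2*I*pi/3)  exp(-8*I*pi/9)  exp(8*I*pi/9)   exp(2*I*pi/3)   exp(4*I*pi/9)   exp(2*I*pi/9) 

Spot check: chi_3(8) = zeta_9^(3*8) = zeta_9^24 = exp(-2*I*pi/3).

Justification: Z/9Z is abelian, so all 9 irreducible complex representations are 1-dimensional. They are given by chi_k(m) = zeta_9^(k*m) for k = 0,...,8. Row orthogonality: sum_m chi_k(m) conj(chi_l(m)) = 9 * [k = l].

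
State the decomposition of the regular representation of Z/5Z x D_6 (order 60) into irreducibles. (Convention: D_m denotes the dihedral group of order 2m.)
Each irreducible V_i of dimension d_i appears with multiplicity d_i, i.e. rho_reg = (direct sum over all irreducibles V_i) d_i V_i. The irreducible dimensions for Z/5Z x D_6 are 1, 1, 1, 1, 1, 1, 1, 1, 1, 1, 1, 1, 1, 1, 1, 1, 1, 1, 1, 1, 2, 2, 2, 2, 2, 2, 2, 2, 2, 2: 20 irreducibles of dimension 1, each with multiplicity 1; 10 irreducibles of dimension 2, each with multiplicity 2. Total dimension 20*1*1 + 10*2*2 = 60 = |G|.

Argument: General theorem: in the regular representation of a finite group G, each irreducible appears with multiplicity equal to its dimension. Check: dim(rho_reg) = sum d_i^2 = 1 + 1 + 1 + 1 + 1 + 1 + 1 + 1 + 1 + 1 + 1 + 1 + 1 + 1 + 1 + 1 + 1 + 1 + 1 + 1 + 4 + 4 + 4 + 4 + 4 + 4 + 4 + 4 + 4 + 4 = 60 = |G|.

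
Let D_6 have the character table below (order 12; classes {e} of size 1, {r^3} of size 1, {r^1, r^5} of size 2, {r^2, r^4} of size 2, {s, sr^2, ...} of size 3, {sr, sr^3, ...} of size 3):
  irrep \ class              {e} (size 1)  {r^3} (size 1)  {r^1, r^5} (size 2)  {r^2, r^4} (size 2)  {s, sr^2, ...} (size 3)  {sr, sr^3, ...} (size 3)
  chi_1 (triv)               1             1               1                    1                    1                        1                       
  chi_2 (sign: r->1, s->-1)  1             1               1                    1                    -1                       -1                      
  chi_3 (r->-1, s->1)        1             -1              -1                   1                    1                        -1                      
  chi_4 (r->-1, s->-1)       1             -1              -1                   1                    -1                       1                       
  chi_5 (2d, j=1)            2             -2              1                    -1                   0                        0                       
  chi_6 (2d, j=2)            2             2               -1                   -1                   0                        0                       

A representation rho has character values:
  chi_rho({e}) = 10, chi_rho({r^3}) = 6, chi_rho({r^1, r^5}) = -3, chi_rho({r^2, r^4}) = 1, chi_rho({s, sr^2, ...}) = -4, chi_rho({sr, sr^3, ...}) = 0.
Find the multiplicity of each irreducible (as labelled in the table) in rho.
Multiplicities: chi_1: 0, chi_2: 2, chi_3: 0, chi_4: 2, chi_5: 0, chi_6: 3.

Derivation: Use <chi_rho, chi> = (1/|G|) sum_C |C| * chi_rho(C) * conj(chi(C)) with |G| = 12 for each irreducible chi in the table:
  <chi_rho, chi_1> = (1/12)[1*(10)*conj(1) + 1*(6)*conj(1) + 2*(-3)*conj(1) + 2*(1)*conj(1) + 3*(-4)*conj(1) + 3*(0)*conj(1)]
      = (1/12)[(10) + (6) + (-6) + (2) + (-12) + (0)] = 0/12 = 0
  <chi_rho, chi_2> = (1/12)[1*(10)*conj(1) + 1*(6)*conj(1) + 2*(-3)*conj(1) + 2*(1)*conj(1) + 3*(-4)*conj(-1) + 3*(0)*conj(-1)]
      = (1/12)[(10) + (6) + (-6) + (2) + (12) + (0)] = 24/12 = 2
  <chi_rho, chi_3> = (1/12)[1*(10)*conj(1) + 1*(6)*conj(-1) + 2*(-3)*conj(-1) + 2*(1)*conj(1) + 3*(-4)*conj(1) + 3*(0)*conj(-1)]
      = (1/12)[(10) + (-6) + (6) + (2) + (-12) + (0)] = 0/12 = 0
  <chi_rho, chi_4> = (1/12)[1*(10)*conj(1) + 1*(6)*conj(-1) + 2*(-3)*conj(-1) + 2*(1)*conj(1) + 3*(-4)*conj(-1) + 3*(0)*conj(1)]
      = (1/12)[(10) + (-6) + (6) + (2) + (12) + (0)] = 24/12 = 2
  <chi_rho, chi_5> = (1/12)[1*(10)*conj(2) + 1*(6)*conj(-2) + 2*(-3)*conj(1) + 2*(1)*conj(-1) + 3*(-4)*conj(0) + 3*(0)*conj(0)]
      = (1/12)[(20) + (-12) + (-6) + (-2) + (0) + (0)] = 0/12 = 0
  <chi_rho, chi_6> = (1/12)[1*(10)*conj(2) + 1*(6)*conj(2) + 2*(-3)*conj(-1) + 2*(1)*conj(-1) + 3*(-4)*conj(0) + 3*(0)*conj(0)]
      = (1/12)[(20) + (12) + (6) + (-2) + (0) + (0)] = 36/12 = 3
Dimension check: dim(rho) = sum (mult * dim) = 0*1 + 2*1 + 0*1 + 2*1 + 0*2 + 3*2 = 10 = chi_rho(e) = 10.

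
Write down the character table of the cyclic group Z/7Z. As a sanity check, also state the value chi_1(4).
Character table of Z/7Z (irreps indexed chi_0,...,chi_6 with chi_k(m) = zeta_7^(k*m), zeta_7 = exp(2*pi*i/7)):
  irrep \ class  {0} (size 1)  {1} (size 1)    {2} (size 1)    {3} (size 1)    {4} (size 1)    {5} (size 1)    {6} (size 1)  
  chi_0          1             1               1               1               1               1               1             
  chi_1          1             exp(2*I*pi/7)   exp(4*I*pi/7)   exp(6*I*pi/7)   exp(-6*I*pi/7)  exp(-4*I*pi/7)  exp(-2*I*pi/7)
  chi_2          1             exp(4*I*pi/7)   exp(-6*I*pi/7)  exp(-2*I*pi/7)  exp(2*I*pi/7)   exp(6*I*pi/7)   exp(-4*I*pi/7)
  chi_3          1             exp(6*I*pi/7)   exp(-2*I*pi/7)  exp(4*I*pi/7)   exp(-4*I*pi/7)  exp(2*I*pi/7)   exp(-6*I*pi/7)
  chi_4          1             exp(-6*I*pi/7)  exp(2*I*pi/7)   exp(-4*I*pi/7)  exp(4*I*pi/7)   exp(-2*I*pi/7)  exp(6*I*pi/7) 
  chi_5          1             exp(-4*I*pi/7)  exp(6*I*pi/7)   exp(2*I*pi/7)   exp(-2*I*pi/7)  exp(-6*I*pi/7)  exp(4*I*pi/7) 
  chi_6          1             exp(-2*I*pi/7)  exp(-4*I*pi/7)  exp(-6*I*pi/7)  exp(6*I*pi/7)   exp(4*I*pi/7)   exp(2*I*pi/7) 

Spot check: chi_1(4) = zeta_7^(1*4) = zeta_7^4 = exp(-6*I*pi/7).

Reasoning: Z/7Z is abelian, so all 7 irreducible complex representations are 1-dimensional. They are given by chi_k(m) = zeta_7^(k*m) for k = 0,...,6. Row orthogonality: sum_m chi_k(m) conj(chi_l(m)) = 7 * [k = l].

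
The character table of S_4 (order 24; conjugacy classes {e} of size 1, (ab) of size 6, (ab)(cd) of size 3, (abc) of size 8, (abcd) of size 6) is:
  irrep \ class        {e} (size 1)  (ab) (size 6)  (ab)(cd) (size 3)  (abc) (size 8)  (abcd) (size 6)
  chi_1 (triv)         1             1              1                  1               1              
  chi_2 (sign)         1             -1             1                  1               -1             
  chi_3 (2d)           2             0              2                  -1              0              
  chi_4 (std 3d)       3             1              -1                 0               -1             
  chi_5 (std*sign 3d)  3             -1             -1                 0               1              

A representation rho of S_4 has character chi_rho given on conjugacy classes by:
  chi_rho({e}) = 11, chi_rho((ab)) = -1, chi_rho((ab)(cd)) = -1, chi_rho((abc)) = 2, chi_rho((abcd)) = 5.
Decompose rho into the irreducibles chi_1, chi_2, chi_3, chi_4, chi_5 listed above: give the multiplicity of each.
Multiplicities: chi_1: 2, chi_2: 0, chi_3: 0, chi_4: 0, chi_5: 3.

Working: Use <chi_rho, chi> = (1/|G|) sum_C |C| * chi_rho(C) * conj(chi(C)) with |G| = 24 for each irreducible chi in the table:
  <chi_rho, chi_1> = (1/24)[1*(11)*conj(1) + 6*(-1)*conj(1) + 3*(-1)*conj(1) + 8*(2)*conj(1) + 6*(5)*conj(1)]
      = (1/24)[(11) + (-6) + (-3) + (16) + (30)] = 48/24 = 2
  <chi_rho, chi_2> = (1/24)[1*(11)*conj(1) + 6*(-1)*conj(-1) + 3*(-1)*conj(1) + 8*(2)*conj(1) + 6*(5)*conj(-1)]
      = (1/24)[(11) + (6) + (-3) + (16) + (-30)] = 0/24 = 0
  <chi_rho, chi_3> = (1/24)[1*(11)*conj(2) + 6*(-1)*conj(0) + 3*(-1)*conj(2) + 8*(2)*conj(-1) + 6*(5)*conj(0)]
      = (1/24)[(22) + (0) + (-6) + (-16) + (0)] = 0/24 = 0
  <chi_rho, chi_4> = (1/24)[1*(11)*conj(3) + 6*(-1)*conj(1) + 3*(-1)*conj(-1) + 8*(2)*conj(0) + 6*(5)*conj(-1)]
      = (1/24)[(33) + (-6) + (3) + (0) + (-30)] = 0/24 = 0
  <chi_rho, chi_5> = (1/24)[1*(11)*conj(3) + 6*(-1)*conj(-1) + 3*(-1)*conj(-1) + 8*(2)*conj(0) + 6*(5)*conj(1)]
      = (1/24)[(33) + (6) + (3) + (0) + (30)] = 72/24 = 3
Dimension check: dim(rho) = sum (mult * dim) = 2*1 + 0*1 + 0*2 + 0*3 + 3*3 = 11 = chi_rho(e) = 11.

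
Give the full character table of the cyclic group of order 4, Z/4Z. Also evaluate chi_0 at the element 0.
Character table of Z/4Z (irreps indexed chi_0,...,chi_3 with chi_k(m) = zeta_4^(k*m), zeta_4 = exp(2*pi*i/4)):
  irrep \ class  {0} (size 1)  {1} (size 1)  {2} (size 1)  {3} (size 1)
  chi_0          1             1             1             1           
  chi_1          1             I             -1            -I          
  chi_2          1             -1            1             -1          
  chi_3          1             -I            -1            I           

Spot check: chi_0(0) = zeta_4^(0*0) = zeta_4^0 = 1.

Details: Z/4Z is abelian, so all 4 irreducible complex representations are 1-dimensional. They are given by chi_k(m) = zeta_4^(k*m) for k = 0,...,3. Row orthogonality: sum_m chi_k(m) conj(chi_l(m)) = 4 * [k = l].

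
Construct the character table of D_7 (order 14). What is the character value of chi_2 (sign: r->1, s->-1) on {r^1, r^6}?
Conjugacy classes: {e} of size 1, {r^1, r^6} of size 2, {r^2, r^5} of size 2, {r^3, r^4} of size 2, {s, sr, ..., sr^6} of size 7.
Character table:
  irrep \ class              {e} (size 1)  {r^1, r^6} (size 2)  {r^2, r^5} (size 2)  {r^3, r^4} (size 2)  {s, sr, ..., sr^6} (size 7)
  chi_1 (triv)               1             1                    1                    1                    1                          
  chi_2 (sign: r->1, s->-1)  1             1                    1                    1                    -1                         
  chi_3 (2d, j=1)            2             2*cos(2*pi/7)        -2*cos(3*pi/7)       -2*cos(pi/7)         0                          
  chi_4 (2d, j=2)            2             -2*cos(3*pi/7)       -2*cos(pi/7)         2*cos(2*pi/7)        0                          
  chi_5 (2d, j=3)            2             -2*cos(pi/7)         2*cos(2*pi/7)        -2*cos(3*pi/7)       0                          

Spot check: chi_2 (sign: r->1, s->-1) on {r^1, r^6} = 1.

Why: D_7 has order 2*7 = 14 with 5 conjugacy classes, hence 5 irreducibles. Sum of squared dims 1 + 1 + 4 + 4 + 4 = 14 = |G|. Linear characters come from the abelianisation; the 2-dimensional irreps have character r^k -> 2*cos(2*pi*j*k/7), reflections -> 0.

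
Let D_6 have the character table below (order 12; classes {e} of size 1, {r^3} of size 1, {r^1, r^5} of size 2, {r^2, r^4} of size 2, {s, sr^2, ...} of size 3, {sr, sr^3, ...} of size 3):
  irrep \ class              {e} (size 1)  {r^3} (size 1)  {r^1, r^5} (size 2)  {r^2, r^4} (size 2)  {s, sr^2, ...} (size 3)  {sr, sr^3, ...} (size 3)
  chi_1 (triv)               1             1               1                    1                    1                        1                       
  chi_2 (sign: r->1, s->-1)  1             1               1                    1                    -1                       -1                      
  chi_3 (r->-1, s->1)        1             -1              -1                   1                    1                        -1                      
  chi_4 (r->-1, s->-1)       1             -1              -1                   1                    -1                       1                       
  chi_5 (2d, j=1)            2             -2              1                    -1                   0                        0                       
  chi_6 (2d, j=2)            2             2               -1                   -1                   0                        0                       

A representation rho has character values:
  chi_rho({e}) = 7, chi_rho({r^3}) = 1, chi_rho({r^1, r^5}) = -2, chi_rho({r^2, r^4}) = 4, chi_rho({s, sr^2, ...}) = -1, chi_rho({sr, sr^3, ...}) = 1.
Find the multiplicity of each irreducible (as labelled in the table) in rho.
Multiplicities: chi_1: 1, chi_2: 1, chi_3: 1, chi_4: 2, chi_5: 0, chi_6: 1.

Solution. Use <chi_rho, chi> = (1/|G|) sum_C |C| * chi_rho(C) * conj(chi(C)) with |G| = 12 for each irreducible chi in the table:
  <chi_rho, chi_1> = (1/12)[1*(7)*conj(1) + 1*(1)*conj(1) + 2*(-2)*conj(1) + 2*(4)*conj(1) + 3*(-1)*conj(1) + 3*(1)*conj(1)]
      = (1/12)[(7) + (1) + (-4) + (8) + (-3) + (3)] = 12/12 = 1
  <chi_rho, chi_2> = (1/12)[1*(7)*conj(1) + 1*(1)*conj(1) + 2*(-2)*conj(1) + 2*(4)*conj(1) + 3*(-1)*conj(-1) + 3*(1)*conj(-1)]
      = (1/12)[(7) + (1) + (-4) + (8) + (3) + (-3)] = 12/12 = 1
  <chi_rho, chi_3> = (1/12)[1*(7)*conj(1) + 1*(1)*conj(-1) + 2*(-2)*conj(-1) + 2*(4)*conj(1) + 3*(-1)*conj(1) + 3*(1)*conj(-1)]
      = (1/12)[(7) + (-1) + (4) + (8) + (-3) + (-3)] = 12/12 = 1
  <chi_rho, chi_4> = (1/12)[1*(7)*conj(1) + 1*(1)*conj(-1) + 2*(-2)*conj(-1) + 2*(4)*conj(1) + 3*(-1)*conj(-1) + 3*(1)*conj(1)]
      = (1/12)[(7) + (-1) + (4) + (8) + (3) + (3)] = 24/12 = 2
  <chi_rho, chi_5> = (1/12)[1*(7)*conj(2) + 1*(1)*conj(-2) + 2*(-2)*conj(1) + 2*(4)*conj(-1) + 3*(-1)*conj(0) + 3*(1)*conj(0)]
      = (1/12)[(14) + (-2) + (-4) + (-8) + (0) + (0)] = 0/12 = 0
  <chi_rho, chi_6> = (1/12)[1*(7)*conj(2) + 1*(1)*conj(2) + 2*(-2)*conj(-1) + 2*(4)*conj(-1) + 3*(-1)*conj(0) + 3*(1)*conj(0)]
      = (1/12)[(14) + (2) + (4) + (-8) + (0) + (0)] = 12/12 = 1
Dimension check: dim(rho) = sum (mult * dim) = 1*1 + 1*1 + 1*1 + 2*1 + 0*2 + 1*2 = 7 = chi_rho(e) = 7.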